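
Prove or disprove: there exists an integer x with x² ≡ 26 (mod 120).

Work modulo the divisor 3 of 120. If x² ≡ 26 (mod 120) then x² ≡ 2 (mod 3).
Computing x² mod 3 for x = 0, 1, …, 1 (enough, by the symmetry x ↦ 3 − x) gives 0, 1.
The set of squares mod 3 is therefore {0, 1}, which does not contain 2.
Hence no integer x has x² ≡ 26 (mod 120).

No, no such integer exists.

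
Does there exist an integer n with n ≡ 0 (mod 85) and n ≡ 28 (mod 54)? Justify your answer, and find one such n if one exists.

n = 2890

gcd(85, 54) = 1, so the Chinese Remainder Theorem guarantees exactly one residue class mod 4590 satisfying both.
Any solution of the first congruence is n = 0 + 85t; substituting into the second, 85t ≡ 28 − 0 ≡ 28 (mod 54).
85 ≡ 31 (mod 54), so this reads 31t ≡ 28 (mod 54). Since 31·7 = 217 = 4·54 + 1, the inverse of 31 mod 54 is 7.
Therefore t ≡ 7·28 = 196 ≡ 34 (mod 54).
Taking t = 34 gives n = 0 + 85·34 = 2890.
Check: 2890 mod 85 = 0, 2890 mod 54 = 28. ✓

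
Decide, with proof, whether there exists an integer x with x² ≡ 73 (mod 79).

Take x = 51. Then 51² = 2601 = 32·79 + 73, so 51² ≡ 73 (mod 79).

x = 51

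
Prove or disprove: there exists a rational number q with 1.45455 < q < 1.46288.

Multiplying by 13: 13·1.45455 = 18.90915 and 13·1.46288 = 19.01744, so the integer 19 lies strictly between them.
Hence 19/13 is a rational number with 1.45455 < 19/13 < 1.46288.

q = 19/13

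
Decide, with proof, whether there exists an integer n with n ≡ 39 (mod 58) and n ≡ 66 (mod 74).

Both moduli are multiples of 2 = gcd(58, 74), so any solution would satisfy n ≡ 39 and n ≡ 66 modulo 2 simultaneously.
These are incompatible: 39 − 66 = -27 is not divisible by 2.
So no integer satisfies both congruences.

There is no such integer.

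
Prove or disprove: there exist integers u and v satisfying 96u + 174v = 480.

u = 5, v = 0

gcd(96, 174) = 6, and 6 divides 480, so integer solutions exist.
Dividing through by 6 reduces the equation to 16u + 29v = 80.
Run the Euclidean algorithm on 29 and 16: 29 = 1·16 + 13, 16 = 1·13 + 3, 13 = 4·3 + 1, 3 = 3·1 + 0.
Working back up the chain: 1 = 13 − 4·3 = 13 − 4·(16 − 1·13) = −4·16 + 5·13 = −4·16 + 5·(29 − 1·16) = 5·29 − 9·16. So 16·(-9) + 29·5 = 1.
Times 80: 16·(-720) + 29·400 = 80, so (-720, 400) solves it.
Adding 25·29 to u and subtracting 25·16 from v gives the tidier solution (5, 0).
Check: 96·5 + 174·0 = 480 + 0 = 480. ✓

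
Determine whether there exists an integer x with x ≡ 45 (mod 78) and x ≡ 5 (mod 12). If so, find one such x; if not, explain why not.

There is no such integer.

Reduce both congruences modulo 6, which divides 78 and 12: they say x ≡ 45 (mod 6) and x ≡ 5 (mod 6).
These are incompatible: 45 − 5 = 40 is not divisible by 6.
Hence the system has no solution.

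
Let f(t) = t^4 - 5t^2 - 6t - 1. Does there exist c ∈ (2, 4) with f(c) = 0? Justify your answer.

f(2) = -17 and f(4) = 151, which have opposite signs.
f is continuous everywhere (it is a polynomial), in particular on [2, 4].
By the Intermediate Value Theorem, f takes the value 0 somewhere in the open interval.

Yes, such a c exists.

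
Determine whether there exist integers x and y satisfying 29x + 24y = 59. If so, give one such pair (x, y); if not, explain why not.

29 and 24 are coprime, so 29x + 24y ranges over all of ℤ.
Dividing repeatedly: 29 = 1·24 + 5, 24 = 4·5 + 4, 5 = 1·4 + 1, 4 = 4·1 + 0.
Working back up the chain: 1 = 5 − 1·4 = 5 − (24 − 4·5) = −24 + 5·5 = −24 + 5·(29 − 1·24) = 5·29 − 6·24. So 29·5 + 24·(-6) = 1.
Multiplying through by 59: x = 5·59 = 295, y = (-6)·59 = -354 is a solution.
Shifting by a multiple of (24, −29) keeps it a solution: x = 295 − 12·24 = 7, y = -354 + 12·29 = -6.
Check: 29·7 + 24·(-6) = 203 − 144 = 59. ✓

x = 7, y = -6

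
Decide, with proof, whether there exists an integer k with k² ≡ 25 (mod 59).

k = 54 works: 54² = 2916, and 2916 − 25 = 2891 = 49·59.

k = 54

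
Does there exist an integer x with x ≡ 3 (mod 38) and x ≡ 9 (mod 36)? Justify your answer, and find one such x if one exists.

gcd(38, 36) = 2. A simultaneous solution exists iff 3 ≡ 9 (mod 2); here 3 mod 2 = 1 = 9 mod 2, so it does.
The integers ≡ 3 (mod 38) are 3, 41, 79, 117, …; their remainders mod 36 are 3, 5, 7, 9, so x = 117 is the first that is ≡ 9 (mod 36).
Indeed 117 ≡ 3 (mod 38) and 117 ≡ 9 (mod 36).

x = 117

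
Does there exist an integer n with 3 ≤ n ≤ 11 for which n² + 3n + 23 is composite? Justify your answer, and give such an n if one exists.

n = 10

At n = 10: 10² + 3·10 + 23 = 153 = 3·51, which is composite.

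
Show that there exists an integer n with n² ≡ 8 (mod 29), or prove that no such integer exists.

29 is prime, so by Euler's criterion 8 is a square mod 29 iff 8^((29−1)/2) = 8^14 ≡ 1 (mod 29).
Repeated squaring mod 29: 8^2 = 64 ≡ 6; 8^4 ≡ 6² = 36 ≡ 7; 8^8 ≡ 7² = 49 ≡ 20.
Since 14 = 8 + 4 + 2, 8^14 ≡ 20 · 7 · 6; multiplying out mod 29: 20·7 = 140 ≡ 24, then 24·6 = 144 ≡ 28. Thus 8^14 ≡ 28 ≡ −1 (mod 29).
By Euler's criterion 8 is a quadratic non-residue mod 29: no n satisfies n² ≡ 8 (mod 29).

No, no such integer exists.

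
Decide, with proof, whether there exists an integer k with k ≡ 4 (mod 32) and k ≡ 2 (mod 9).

k = 164

The moduli 32 and 9 are coprime, so by the Chinese Remainder Theorem a unique solution modulo 288 exists.
Any solution of the first congruence is k = 4 + 32t; substituting into the second, 32t ≡ 2 − 4 ≡ 7 (mod 9).
32 ≡ 5 (mod 9), so this reads 5t ≡ 7 (mod 9). Since 5·2 = 10 = 1·9 + 1, the inverse of 5 mod 9 is 2.
Multiplying by 2: t ≡ 2·7 = 14 ≡ 5 (mod 9).
Taking t = 5 gives k = 4 + 32·5 = 164.
Verify: 164 = 5·32 + 4 and 164 = 18·9 + 2. ✓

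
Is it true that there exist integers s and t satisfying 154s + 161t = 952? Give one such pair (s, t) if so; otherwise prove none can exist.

s = 2, t = 4

Every value of 154s + 161t is a multiple of gcd(154, 161) = 7; since 7 ∣ 952, solutions exist.
Dividing through by 7 reduces the equation to 22s + 23t = 136.
Run the Euclidean algorithm on 23 and 22: 23 = 1·22 + 1, 22 = 22·1 + 0.
Working back up the chain: 1 = 23 − 1·22. So 22·(-1) + 23·1 = 1.
Scaling by 136 gives the particular solution (s, t) = (-136, 136).
The general solution is s = -136 + 23k, t = 136 − 22k; taking k = 6 gives the smaller pair s = 2, t = 4.
Check: 154·2 + 161·4 = 308 + 644 = 952. ✓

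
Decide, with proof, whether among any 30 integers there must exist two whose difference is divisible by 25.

Yes, this is always true.

Partition the integers by their residue mod 25; there are 25 classes.
Since 30 > 25, two of the 30 integers must share a residue class by the pigeonhole principle; call them a and b.
Then a ≡ b (mod 25), i.e. 25 ∣ (a − b).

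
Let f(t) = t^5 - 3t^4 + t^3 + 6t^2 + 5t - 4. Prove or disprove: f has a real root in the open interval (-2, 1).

Such a root exists.

f(-2) = -78 and f(1) = 6, which have opposite signs.
As a polynomial, f is continuous on every closed interval.
By the Intermediate Value Theorem f must vanish at some point of (-2, 1).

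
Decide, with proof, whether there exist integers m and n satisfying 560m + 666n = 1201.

No such integers exist.

Both 560 and 666 are divisible by gcd(560, 666) = 2, hence so is any combination 560m + 666n.
However 1201 leaves remainder 1 on division by 2.
Hence no integers m, n satisfy the equation.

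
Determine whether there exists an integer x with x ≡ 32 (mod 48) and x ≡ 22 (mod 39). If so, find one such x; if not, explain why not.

There is no such integer.

Reduce both congruences modulo 3, which divides 48 and 39: they say x ≡ 32 (mod 3) and x ≡ 22 (mod 3).
However 32 ≡ 2 and 22 ≡ 1 (mod 3), and 2 ≠ 1.
So no integer satisfies both congruences.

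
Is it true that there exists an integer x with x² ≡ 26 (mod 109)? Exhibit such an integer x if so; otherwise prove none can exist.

Take x = 74. Then 74² = 5476 = 50·109 + 26, so 74² ≡ 26 (mod 109).

x = 74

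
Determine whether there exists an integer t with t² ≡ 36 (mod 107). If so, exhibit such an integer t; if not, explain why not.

t = 6

Take t = 6. Then 6² = 36, and since 0 ≤ 36 < 107 this is already reduced: 6² ≡ 36 (mod 107).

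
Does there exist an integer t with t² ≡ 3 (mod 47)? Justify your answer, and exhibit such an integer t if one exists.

Take t = 12. Then 12² = 144 = 3·47 + 3, so 12² ≡ 3 (mod 47).

t = 12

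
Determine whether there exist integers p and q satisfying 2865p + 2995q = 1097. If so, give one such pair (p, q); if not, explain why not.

No, no such integers exist.

gcd(2865, 2995) = 5, so every integer of the form 2865p + 2995q is a multiple of 5.
But 1097 = 5·219 + 2, so 5 ∤ 1097.
Hence no integers p, q satisfy the equation.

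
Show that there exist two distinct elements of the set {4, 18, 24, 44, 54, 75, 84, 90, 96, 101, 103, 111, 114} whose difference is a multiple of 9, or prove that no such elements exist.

4 and 103 are such a pair.

Reduce each element mod 9: 4↦4, 18↦0, 24↦6, 44↦8, 54↦0, 75↦3, 84↦3, 90↦0, 96↦6, 101↦2, 103↦4, 111↦3, 114↦6. The residue 4 repeats (at 4 and 103), and 103 − 4 = 99 = 11·9.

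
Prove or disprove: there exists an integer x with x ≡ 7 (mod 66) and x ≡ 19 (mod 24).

x = 139

Here gcd(66, 24) = 6, and both 7 and 19 leave remainder 1 mod 6, so the system is consistent.
Step through x = 7, 7 + 66, 7 + 2·66, …: the values 7, 73, 139 reduce mod 24 to 7, 1, 19. The value 139 hits 19.
Indeed 139 ≡ 7 (mod 66) and 139 ≡ 19 (mod 24).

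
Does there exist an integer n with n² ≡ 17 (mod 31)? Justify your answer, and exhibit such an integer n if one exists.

No, no such integer exists.

31 is prime, so by Euler's criterion 17 is a square mod 31 iff 17^((31−1)/2) = 17^15 ≡ 1 (mod 31).
Repeated squaring mod 31: 17^2 = 289 ≡ 10; 17^4 ≡ 10² = 100 ≡ 7; 17^8 ≡ 7² = 49 ≡ 18.
Since 15 = 8 + 4 + 2 + 1, 17^15 ≡ 18 · 7 · 10 · 17; multiplying out mod 31: 18·7 = 126 ≡ 2, then 2·10 = 20 ≡ 20, then 20·17 = 340 ≡ 30. Thus 17^15 ≡ 30 ≡ −1 (mod 31).
By Euler's criterion 17 is a quadratic non-residue mod 31: no n satisfies n² ≡ 17 (mod 31).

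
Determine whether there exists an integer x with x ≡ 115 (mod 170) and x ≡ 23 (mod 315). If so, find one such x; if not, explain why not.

No such integer exists.

gcd(170, 315) = 5. If x ≡ 115 (mod 170) and x ≡ 23 (mod 315), then x ≡ 115 (mod 5) and x ≡ 23 (mod 5).
But 115 mod 5 = 0 while 23 mod 5 = 3, a contradiction.
So no integer satisfies both congruences.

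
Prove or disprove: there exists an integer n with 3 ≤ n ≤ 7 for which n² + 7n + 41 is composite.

n = 4

At n = 4: 4² + 7·4 + 41 = 85 = 5·17, which is composite.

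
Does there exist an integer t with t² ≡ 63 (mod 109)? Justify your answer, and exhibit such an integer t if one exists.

Take t = 45. Then 45² = 2025 = 18·109 + 63, so 45² ≡ 63 (mod 109).

t = 45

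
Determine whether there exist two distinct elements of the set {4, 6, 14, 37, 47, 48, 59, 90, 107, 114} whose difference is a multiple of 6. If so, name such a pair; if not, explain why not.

6 and 48 are such a pair.

Both 6 and 48 leave remainder 0 on division by 6; their difference 42 = 7·6 is a multiple of 6.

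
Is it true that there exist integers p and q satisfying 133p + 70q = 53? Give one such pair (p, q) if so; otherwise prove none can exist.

Both 133 and 70 are divisible by gcd(133, 70) = 7, hence so is any combination 133p + 70q.
However 53 leaves remainder 4 on division by 7.
Therefore 133p + 70q = 53 has no solution in integers.

No such integers exist.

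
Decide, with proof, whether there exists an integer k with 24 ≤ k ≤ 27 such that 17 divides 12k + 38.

There is no such integer k in that range.

For k = 24, 25, 26, 27 the values of 12k + 38 modulo 17 are 3, 15, 10, 5 respectively.
Since 0 is absent from this list, 17 ∤ 12k + 38 for every k with 24 ≤ k ≤ 27.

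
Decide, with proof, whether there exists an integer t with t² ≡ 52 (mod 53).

t = 30

t = 30 works: 30² = 900, and 900 − 52 = 848 = 16·53.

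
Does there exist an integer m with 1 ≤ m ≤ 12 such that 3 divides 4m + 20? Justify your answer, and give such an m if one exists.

m = 1 works, since 4·1 + 20 = 24 = 8·3.

m = 1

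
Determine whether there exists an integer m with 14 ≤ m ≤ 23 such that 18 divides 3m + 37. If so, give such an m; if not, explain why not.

For m = 14, 15, …, 23 the values of 3m + 37 modulo 18 are 7, 10, 13, 16, 1, 4, 7, 10, 13, 16 respectively.
None is 0, so 18 never divides 3m + 37 on this range.

No, no such integer m in that range exists.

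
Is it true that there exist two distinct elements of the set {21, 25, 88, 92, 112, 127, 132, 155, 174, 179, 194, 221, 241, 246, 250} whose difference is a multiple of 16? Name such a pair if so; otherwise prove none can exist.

There is no such pair.

Reduce each element modulo 16: 21↦5, 25↦9, 88↦8, 92↦12, 112↦0, 127↦15, 132↦4, 155↦11, 174↦14, 179↦3, 194↦2, 221↦13, 241↦1, 246↦6, 250↦10.
No residue repeats among the 15 elements, so no pair has difference ≡ 0 (mod 16).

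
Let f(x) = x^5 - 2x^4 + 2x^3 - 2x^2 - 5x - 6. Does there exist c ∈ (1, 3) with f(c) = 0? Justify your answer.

f(1) = -12 and f(3) = 96, which have opposite signs.
f is continuous everywhere (it is a polynomial), in particular on [1, 3].
So by the Intermediate Value Theorem there is a c strictly between 1 and 3 with f(c) = 0.

Yes, f has a root in the interval.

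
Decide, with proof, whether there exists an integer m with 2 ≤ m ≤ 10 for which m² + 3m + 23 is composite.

At m = 2: 2² + 3·2 + 23 = 33 = 3·11, which is composite.

m = 2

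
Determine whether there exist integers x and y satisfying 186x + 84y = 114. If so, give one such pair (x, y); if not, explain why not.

Since gcd(186, 84) = 6 and 114 = 6·19, Bézout's identity guarantees a solution.
Dividing through by 6 reduces the equation to 31x + 14y = 19.
Euclidean algorithm: 31 = 2·14 + 3, 14 = 4·3 + 2, 3 = 1·2 + 1, 2 = 2·1 + 0.
Back-substituting, 1 = 3 − 1·2 = 3 − (14 − 4·3) = −14 + 5·3 = −14 + 5·(31 − 2·14) = 5·31 − 11·14; that is, 31·5 + 14·(-11) = 1.
Scaling by 19 gives the particular solution (x, y) = (95, -209).
The general solution is x = 95 + 14k, y = -209 − 31k; taking k = -6 gives the smaller pair x = 11, y = -23.
Check: 186·11 + 84·(-23) = 2046 − 1932 = 114. ✓

x = 11, y = -23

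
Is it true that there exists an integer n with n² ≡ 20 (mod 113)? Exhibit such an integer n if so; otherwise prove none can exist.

113 is prime, so by Euler's criterion 20 is a square mod 113 iff 20^((113−1)/2) = 20^56 ≡ 1 (mod 113).
Squaring successively (mod 113): 20^2 = 400 ≡ 61; 20^4 ≡ 61² = 3721 ≡ 105; 20^8 ≡ 105² = 11025 ≡ 64; 20^16 ≡ 64² = 4096 ≡ 28; 20^32 ≡ 28² = 784 ≡ 106.
Since 56 = 32 + 16 + 8, 20^56 ≡ 106 · 28 · 64; multiplying out mod 113: 106·28 = 2968 ≡ 30, then 30·64 = 1920 ≡ 112. Thus 20^56 ≡ 112 ≡ −1 (mod 113).
The value −1 means 20 is a non-residue modulo 113, so n² ≡ 20 (mod 113) is impossible.

There is no such integer.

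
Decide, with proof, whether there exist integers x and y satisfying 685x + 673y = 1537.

x = 72, y = -71

685 and 673 are coprime, so 685x + 673y ranges over all of ℤ.
Euclidean algorithm: 685 = 1·673 + 12, 673 = 56·12 + 1, 12 = 12·1 + 0.
Unwinding: 1 = 673 − 56·12 = 673 − 56·(685 − 1·673) = −56·685 + 57·673, i.e. 685·(-56) + 673·57 = 1.
Scaling by 1537 gives the particular solution (x, y) = (-86072, 87609).
The general solution is x = -86072 + 673k, y = 87609 − 685k; taking k = 128 gives the smaller pair x = 72, y = -71.
Indeed 685·72 + 673·(-71) = 49320 − 47783 = 1537.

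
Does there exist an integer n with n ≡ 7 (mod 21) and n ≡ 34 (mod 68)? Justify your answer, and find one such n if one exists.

n = 238

Since 21 and 68 share no common factor, CRT says the pair of congruences has a solution (unique mod 1428).
Write n = 7 + 21t and require 7 + 21t ≡ 34 (mod 68), i.e. 21t ≡ 27 (mod 68).
Invert 21 mod 68 by the Euclidean algorithm: 68 = 3·21 + 5, 21 = 4·5 + 1, 5 = 5·1 + 0; back-substituting, 1 = 21 − 4·5 = 21 − 4·(68 − 3·21) = −4·68 + 13·21. Hence 21·13 ≡ 1, so 21⁻¹ ≡ 13 (mod 68).
Therefore t ≡ 13·27 = 351 ≡ 11 (mod 68).
With t = 11: n = 7 + 21·11 = 238.
Check: 238 mod 21 = 7, 238 mod 68 = 34. ✓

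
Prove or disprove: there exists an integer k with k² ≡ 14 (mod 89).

Apply Euler's criterion with the prime 89: 14 is a quadratic residue iff 14^44 ≡ 1 (mod 89), and a non-residue iff it is ≡ −1.
Squaring successively (mod 89): 14^2 = 196 ≡ 18; 14^4 ≡ 18² = 324 ≡ 57; 14^8 ≡ 57² = 3249 ≡ 45; 14^16 ≡ 45² = 2025 ≡ 67; 14^32 ≡ 67² = 4489 ≡ 39.
Since 44 = 32 + 8 + 4, 14^44 ≡ 39 · 45 · 57; multiplying out mod 89: 39·45 = 1755 ≡ 64, then 64·57 = 3648 ≡ 88. Thus 14^44 ≡ 88 ≡ −1 (mod 89).
By Euler's criterion 14 is a quadratic non-residue mod 89: no k satisfies k² ≡ 14 (mod 89).

There is no such integer.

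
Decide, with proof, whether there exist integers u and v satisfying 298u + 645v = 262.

u = 529, v = -244

298 and 645 are coprime, so 298u + 645v ranges over all of ℤ.
Dividing repeatedly: 645 = 2·298 + 49, 298 = 6·49 + 4, 49 = 12·4 + 1, 4 = 4·1 + 0.
Unwinding: 1 = 49 − 12·4 = 49 − 12·(298 − 6·49) = −12·298 + 73·49 = −12·298 + 73·(645 − 2·298) = 73·645 − 158·298, i.e. 298·(-158) + 645·73 = 1.
Scaling by 262 gives the particular solution (u, v) = (-41396, 19126).
Adding 65·645 to u and subtracting 65·298 from v gives the tidier solution (529, -244).
Indeed 298·529 + 645·(-244) = 157642 − 157380 = 262.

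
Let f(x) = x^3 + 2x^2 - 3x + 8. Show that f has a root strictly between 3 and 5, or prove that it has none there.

No such root exists.

The endpoint values f(3) = 44 and f(5) = 168 are both positive. Claim: f(x) > 0 for every x in (3, 5).
Substitute x = 3 + u, where 0 < u < 2 on the interval. Expanding, f(3 + u) = u^3 + 11u^2 + 36u + 44.
The nonzero coefficients here are all positive, so for u > 0 every term is positive (or zero), and the constant term 44 is strictly positive.
So f is strictly positive on (3, 5); no root exists in the interval.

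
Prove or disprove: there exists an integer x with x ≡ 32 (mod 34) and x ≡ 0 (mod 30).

x = 270

gcd(34, 30) = 2. A simultaneous solution exists iff 32 ≡ 0 (mod 2); here 32 mod 2 = 0 = 0 mod 2, so it does.
List candidates x ≡ 32 (mod 34): 32, 66, 100, 134, 168, 202, 236, 270. Modulo 30 these are 2, 6, 10, 14, 18, 22, 26, 0; 270 gives 0 as required.
Verify: 270 = 7·34 + 32 and 270 = 9·30 + 0. ✓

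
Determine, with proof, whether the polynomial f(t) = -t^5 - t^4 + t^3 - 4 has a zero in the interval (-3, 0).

Yes, f has a root in the interval.

f(-3) = 131 and f(0) = -4, which have opposite signs.
Since f is a polynomial it is continuous on [-3, 0].
By the Intermediate Value Theorem, f takes the value 0 somewhere in the open interval.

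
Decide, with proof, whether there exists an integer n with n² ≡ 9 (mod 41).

Take n = 3. Then 3² = 9, and since 0 ≤ 9 < 41 this is already reduced: 3² ≡ 9 (mod 41).

n = 3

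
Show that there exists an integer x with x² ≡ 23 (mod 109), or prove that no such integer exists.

109 is prime, so by Euler's criterion 23 is a square mod 109 iff 23^((109−1)/2) = 23^54 ≡ 1 (mod 109).
Repeated squaring mod 109: 23^2 = 529 ≡ 93; 23^4 ≡ 93² = 8649 ≡ 38; 23^8 ≡ 38² = 1444 ≡ 27; 23^16 ≡ 27² = 729 ≡ 75; 23^32 ≡ 75² = 5625 ≡ 66.
Since 54 = 32 + 16 + 4 + 2, 23^54 ≡ 66 · 75 · 38 · 93; multiplying out mod 109: 66·75 = 4950 ≡ 45, then 45·38 = 1710 ≡ 75, then 75·93 = 6975 ≡ 108. Thus 23^54 ≡ 108 ≡ −1 (mod 109).
The value −1 means 23 is a non-residue modulo 109, so x² ≡ 23 (mod 109) is impossible.

No, no such integer exists.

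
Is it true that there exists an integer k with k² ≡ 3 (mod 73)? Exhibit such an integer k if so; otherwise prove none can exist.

k = 52

k = 52 works: 52² = 2704, and 2704 − 3 = 2701 = 37·73.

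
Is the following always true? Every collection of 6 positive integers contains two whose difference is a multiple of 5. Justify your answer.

True.

Each integer lies in one of the 5 residue classes modulo 5.
Since 6 > 5, two of the 6 integers must share a residue class by the pigeonhole principle; call them a and b.
Equal remainders mean a − b ≡ 0 (mod 5), so 5 divides their difference.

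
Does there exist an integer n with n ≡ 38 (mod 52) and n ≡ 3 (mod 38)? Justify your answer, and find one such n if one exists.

No, no such integer exists.

Reduce both congruences modulo 2, which divides 52 and 38: they say n ≡ 38 (mod 2) and n ≡ 3 (mod 2).
These are incompatible: 38 − 3 = 35 is not divisible by 2.
Hence the system has no solution.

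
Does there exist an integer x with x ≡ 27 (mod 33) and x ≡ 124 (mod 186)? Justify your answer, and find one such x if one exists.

No such integer exists.

Reduce both congruences modulo 3, which divides 33 and 186: they say x ≡ 27 (mod 3) and x ≡ 124 (mod 3).
However 27 ≡ 0 and 124 ≡ 1 (mod 3), and 0 ≠ 1.
So no integer satisfies both congruences.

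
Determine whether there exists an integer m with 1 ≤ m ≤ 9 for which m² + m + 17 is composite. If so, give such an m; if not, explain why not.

The values for m = 1, 2, …, 9 are 19, 23, 29, 37, 47, 59, 73, 89, 107, and each of these is prime.
So no value in the range makes the expression composite.

There is no such integer m in that range.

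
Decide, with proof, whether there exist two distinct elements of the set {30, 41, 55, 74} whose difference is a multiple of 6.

Two integers differ by a multiple of 6 exactly when they have the same residue mod 6. The residues are 30↦0, 41↦5, 55↦1, 74↦2.
All 4 residues are distinct, so no two elements differ by a multiple of 6.

No, no such pair exists.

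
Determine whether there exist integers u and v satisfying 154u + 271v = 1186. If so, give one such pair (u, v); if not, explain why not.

Since gcd(154, 271) = 1, every integer is an integer combination of 154 and 271.
Euclidean algorithm: 271 = 1·154 + 117, 154 = 1·117 + 37, 117 = 3·37 + 6, 37 = 6·6 + 1, 6 = 6·1 + 0.
Working back up the chain: 1 = 37 − 6·6 = 37 − 6·(117 − 3·37) = −6·117 + 19·37 = −6·117 + 19·(154 − 1·117) = 19·154 − 25·117 = 19·154 − 25·(271 − 1·154) = −25·271 + 44·154. So 154·44 + 271·(-25) = 1.
Times 1186: 154·52184 + 271·(-29650) = 1186, so (52184, -29650) solves it.
Shifting by a multiple of (271, −154) keeps it a solution: u = 52184 − 192·271 = 152, v = -29650 + 192·154 = -82.
Check: 154·152 + 271·(-82) = 23408 − 22222 = 1186. ✓

u = 152, v = -82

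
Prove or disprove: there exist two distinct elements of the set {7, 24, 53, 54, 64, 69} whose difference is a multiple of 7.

Residues mod 7: 7↦0, 24↦3, 53↦4, 54↦5, 64↦1, 69↦6.
All 6 residues are distinct, so no two elements differ by a multiple of 7.

No, no such pair exists.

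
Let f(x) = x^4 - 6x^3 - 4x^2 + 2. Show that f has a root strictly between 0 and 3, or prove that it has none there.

Such a root exists.

f(0) = 2 and f(3) = -115, which have opposite signs.
As a polynomial, f is continuous on every closed interval.
By the Intermediate Value Theorem f must vanish at some point of (0, 3).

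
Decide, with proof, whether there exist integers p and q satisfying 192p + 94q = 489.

No such integers exist.

gcd(192, 94) = 2, so every integer of the form 192p + 94q is a multiple of 2.
However 489 leaves remainder 1 on division by 2.
Therefore 192p + 94q = 489 has no solution in integers.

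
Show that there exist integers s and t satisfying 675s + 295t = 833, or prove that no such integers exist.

No, no such integers exist.

Both 675 and 295 are divisible by gcd(675, 295) = 5, hence so is any combination 675s + 295t.
But 833 is not a multiple of 5 (it leaves remainder 3).
So the equation is unsolvable over ℤ.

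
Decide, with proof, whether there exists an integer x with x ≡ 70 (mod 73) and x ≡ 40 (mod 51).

Since 73 and 51 share no common factor, CRT says the pair of congruences has a solution (unique mod 3723).
Any solution of the first congruence is x = 70 + 73t; substituting into the second, 73t ≡ 40 − 70 ≡ 21 (mod 51).
73 ≡ 22 (mod 51), so this reads 22t ≡ 21 (mod 51). Invert 22 mod 51 by the Euclidean algorithm: 51 = 2·22 + 7, 22 = 3·7 + 1, 7 = 7·1 + 0; back-substituting, 1 = 22 − 3·7 = 22 − 3·(51 − 2·22) = −3·51 + 7·22. Hence 22·7 ≡ 1, so 22⁻¹ ≡ 7 (mod 51).
Multiplying by 7: t ≡ 7·21 = 147 ≡ 45 (mod 51).
With t = 45: x = 70 + 73·45 = 3355.
Indeed 3355 ≡ 70 (mod 73) and 3355 ≡ 40 (mod 51).

x = 3355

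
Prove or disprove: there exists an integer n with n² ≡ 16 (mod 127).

n = 4

Take n = 4. Then 4² = 16, and since 0 ≤ 16 < 127 this is already reduced: 4² ≡ 16 (mod 127).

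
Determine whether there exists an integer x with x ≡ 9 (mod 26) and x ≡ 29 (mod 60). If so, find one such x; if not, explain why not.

x = 269

gcd(26, 60) = 2. A simultaneous solution exists iff 9 ≡ 29 (mod 2); here 9 mod 2 = 1 = 29 mod 2, so it does.
Write x = 9 + 26t. Then 26t ≡ 29 − 9 ≡ 20 (mod 60); dividing through by 2 gives 13t ≡ 10 (mod 30).
Invert 13 mod 30 by the Euclidean algorithm: 30 = 2·13 + 4, 13 = 3·4 + 1, 4 = 4·1 + 0; back-substituting, 1 = 13 − 3·4 = 13 − 3·(30 − 2·13) = −3·30 + 7·13. Hence 13·7 ≡ 1, so 13⁻¹ ≡ 7 (mod 30).
Therefore t ≡ 7·10 = 70 ≡ 10 (mod 30).
Then x = 9 + 26·10 = 269.
Indeed 269 ≡ 9 (mod 26) and 269 ≡ 29 (mod 60).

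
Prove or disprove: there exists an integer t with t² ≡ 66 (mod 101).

101 is prime, so by Euler's criterion 66 is a square mod 101 iff 66^((101−1)/2) = 66^50 ≡ 1 (mod 101).
Repeated squaring mod 101: 66^2 = 4356 ≡ 13; 66^4 ≡ 13² = 169 ≡ 68; 66^8 ≡ 68² = 4624 ≡ 79; 66^16 ≡ 79² = 6241 ≡ 80; 66^32 ≡ 80² = 6400 ≡ 37.
Since 50 = 32 + 16 + 2, 66^50 ≡ 37 · 80 · 13; multiplying out mod 101: 37·80 = 2960 ≡ 31, then 31·13 = 403 ≡ 100. Thus 66^50 ≡ 100 ≡ −1 (mod 101).
By Euler's criterion 66 is a quadratic non-residue mod 101: no t satisfies t² ≡ 66 (mod 101).

No such integer exists.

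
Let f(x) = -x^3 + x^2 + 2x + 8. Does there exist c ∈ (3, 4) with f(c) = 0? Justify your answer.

f(3) = -4 and f(4) = -32, both negative, so a sign-change argument is unavailable; we show f keeps this sign on the whole interval.
Shift to the endpoint 3: with x = 3 + u (0 < u < 1), one computes f(3 + u) = -u^3 - 8u^2 - 19u - 4.
All 4 nonzero coefficients of this polynomial in u are negative; hence for u > 0 the value is a sum of negative terms (the constant -4 among them).
Therefore f(x) < 0 throughout (3, 4), and f has no zero there.

No.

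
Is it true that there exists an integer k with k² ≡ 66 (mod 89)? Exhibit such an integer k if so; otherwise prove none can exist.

No, no such integer exists.

89 is prime, so by Euler's criterion 66 is a square mod 89 iff 66^((89−1)/2) = 66^44 ≡ 1 (mod 89).
Squaring successively (mod 89): 66^2 = 4356 ≡ 84; 66^4 ≡ 84² = 7056 ≡ 25; 66^8 ≡ 25² = 625 ≡ 2; 66^16 ≡ 2² = 4 ≡ 4; 66^32 ≡ 4² = 16 ≡ 16.
Since 44 = 32 + 8 + 4, 66^44 ≡ 16 · 2 · 25; multiplying out mod 89: 16·2 = 32 ≡ 32, then 32·25 = 800 ≡ 88. Thus 66^44 ≡ 88 ≡ −1 (mod 89).
By Euler's criterion 66 is a quadratic non-residue mod 89: no k satisfies k² ≡ 66 (mod 89).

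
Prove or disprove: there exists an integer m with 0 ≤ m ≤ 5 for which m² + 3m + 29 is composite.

m = 1

At m = 1: 1² + 3·1 + 29 = 33 = 3·11, which is composite.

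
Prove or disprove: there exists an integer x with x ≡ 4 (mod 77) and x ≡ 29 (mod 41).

x = 2776

Since 77 and 41 share no common factor, CRT says the pair of congruences has a solution (unique mod 3157).
Write x = 4 + 77t and require 4 + 77t ≡ 29 (mod 41), i.e. 77t ≡ 25 (mod 41).
77 ≡ 36 (mod 41), so this reads 36t ≡ 25 (mod 41). Note 36·8 = 288 ≡ 1 (mod 41) (as 288 − 1 = 7·41), so 36⁻¹ ≡ 8.
Therefore t ≡ 8·25 = 200 ≡ 36 (mod 41).
Taking t = 36 gives x = 4 + 77·36 = 2776.
Verify: 2776 = 36·77 + 4 and 2776 = 67·41 + 29. ✓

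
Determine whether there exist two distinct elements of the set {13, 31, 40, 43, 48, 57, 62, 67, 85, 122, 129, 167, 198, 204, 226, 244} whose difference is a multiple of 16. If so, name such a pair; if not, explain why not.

Two integers differ by a multiple of 16 exactly when they have the same residue mod 16. The residues are 13↦13, 31↦15, 40↦8, 43↦11, 48↦0, 57↦9, 62↦14, 67↦3, 85↦5, 122↦10, 129↦1, 167↦7, 198↦6, 204↦12, 226↦2, 244↦4.
No residue repeats among the 16 elements, so no pair has difference ≡ 0 (mod 16).

No, no such pair exists.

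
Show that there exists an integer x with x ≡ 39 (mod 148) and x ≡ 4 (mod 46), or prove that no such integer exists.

Reduce both congruences modulo 2, which divides 148 and 46: they say x ≡ 39 (mod 2) and x ≡ 4 (mod 2).
But 39 mod 2 = 1 while 4 mod 2 = 0, a contradiction.
Hence the system has no solution.

There is no such integer.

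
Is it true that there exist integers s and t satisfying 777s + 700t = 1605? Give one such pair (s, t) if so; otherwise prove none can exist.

No, no such integers exist.

Both 777 and 700 are divisible by gcd(777, 700) = 7, hence so is any combination 777s + 700t.
However 1605 leaves remainder 2 on division by 7.
Hence no integers s, t satisfy the equation.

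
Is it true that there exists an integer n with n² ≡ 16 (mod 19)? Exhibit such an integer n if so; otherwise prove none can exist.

n = 4

Take n = 4. Then 4² = 16, and since 0 ≤ 16 < 19 this is already reduced: 4² ≡ 16 (mod 19).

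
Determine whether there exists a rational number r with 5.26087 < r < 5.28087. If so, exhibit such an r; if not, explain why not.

r = 58/11

Multiplying by 11: 11·5.26087 = 57.86957 and 11·5.28087 = 58.08957, so the integer 58 lies strictly between them.
Dividing back, 5.26087 < 58/11 < 5.28087, and 58/11 is rational.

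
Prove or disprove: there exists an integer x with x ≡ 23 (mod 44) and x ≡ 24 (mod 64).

gcd(44, 64) = 4. If x ≡ 23 (mod 44) and x ≡ 24 (mod 64), then x ≡ 23 (mod 4) and x ≡ 24 (mod 4).
However 23 ≡ 3 and 24 ≡ 0 (mod 4), and 3 ≠ 0.
Therefore no such x exists.

There is no such integer.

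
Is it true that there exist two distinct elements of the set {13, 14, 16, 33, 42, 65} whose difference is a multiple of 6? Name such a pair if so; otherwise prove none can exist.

Two integers differ by a multiple of 6 exactly when they have the same residue mod 6. The residues are 13↦1, 14↦2, 16↦4, 33↦3, 42↦0, 65↦5.
These 6 residues are pairwise different, hence no difference of two elements is divisible by 6.

No such pair exists.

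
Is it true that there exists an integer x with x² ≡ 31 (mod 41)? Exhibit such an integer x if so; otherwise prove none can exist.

Take x = 21. Then 21² = 441 = 10·41 + 31, so 21² ≡ 31 (mod 41).

x = 21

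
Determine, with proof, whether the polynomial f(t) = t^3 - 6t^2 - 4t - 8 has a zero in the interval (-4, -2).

No.

f(-4) = -152 and f(-2) = -32, both negative, so a sign-change argument is unavailable; we show f keeps this sign on the whole interval.
Substitute t = -2 − u, where 0 < u < 2 on the interval. Expanding, f(-2 − u) = -u^3 - 12u^2 - 32u - 32.
All 4 nonzero coefficients of this polynomial in u are negative; hence for u > 0 the value is a sum of negative terms (the constant -32 among them).
Therefore f(t) < 0 throughout (-4, -2), and f has no zero there.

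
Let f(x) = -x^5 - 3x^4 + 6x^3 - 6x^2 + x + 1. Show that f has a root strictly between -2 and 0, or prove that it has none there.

f(-2) = -89 and f(0) = 1, which have opposite signs.
As a polynomial, f is continuous on every closed interval.
By the Intermediate Value Theorem f must vanish at some point of (-2, 0).

Yes, f has a root in the interval.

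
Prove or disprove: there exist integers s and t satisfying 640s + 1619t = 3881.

s = 1577, t = -621

640 and 1619 are coprime, so 640s + 1619t ranges over all of ℤ.
Euclidean algorithm: 1619 = 2·640 + 339, 640 = 1·339 + 301, 339 = 1·301 + 38, 301 = 7·38 + 35, 38 = 1·35 + 3, 35 = 11·3 + 2, 3 = 1·2 + 1, 2 = 2·1 + 0.
Working back up the chain: 1 = 3 − 1·2 = 3 − (35 − 11·3) = −35 + 12·3 = −35 + 12·(38 − 1·35) = 12·38 − 13·35 = 12·38 − 13·(301 − 7·38) = −13·301 + 103·38 = −13·301 + 103·(339 − 1·301) = 103·339 − 116·301 = 103·339 − 116·(640 − 1·339) = −116·640 + 219·339 = −116·640 + 219·(1619 − 2·640) = 219·1619 − 554·640. So 640·(-554) + 1619·219 = 1.
Multiplying through by 3881: s = (-554)·3881 = -2150074, t = 219·3881 = 849939 is a solution.
The general solution is s = -2150074 + 1619k, t = 849939 − 640k; taking k = 1329 gives the smaller pair s = 1577, t = -621.
Check: 640·1577 + 1619·(-621) = 1009280 − 1005399 = 3881. ✓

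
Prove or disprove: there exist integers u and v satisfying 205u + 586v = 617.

u = 569, v = -198

Since gcd(205, 586) = 1, every integer is an integer combination of 205 and 586.
Run the Euclidean algorithm on 586 and 205: 586 = 2·205 + 176, 205 = 1·176 + 29, 176 = 6·29 + 2, 29 = 14·2 + 1, 2 = 2·1 + 0.
Unwinding: 1 = 29 − 14·2 = 29 − 14·(176 − 6·29) = −14·176 + 85·29 = −14·176 + 85·(205 − 1·176) = 85·205 − 99·176 = 85·205 − 99·(586 − 2·205) = −99·586 + 283·205, i.e. 205·283 + 586·(-99) = 1.
Multiplying through by 617: u = 283·617 = 174611, v = (-99)·617 = -61083 is a solution.
Shifting by a multiple of (586, −205) keeps it a solution: u = 174611 − 297·586 = 569, v = -61083 + 297·205 = -198.
Check: 205·569 + 586·(-198) = 116645 − 116028 = 617. ✓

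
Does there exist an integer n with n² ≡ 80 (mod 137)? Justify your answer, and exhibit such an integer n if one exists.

No such integer exists.

137 is prime, so by Euler's criterion 80 is a square mod 137 iff 80^((137−1)/2) = 80^68 ≡ 1 (mod 137).
Repeated squaring mod 137: 80^2 = 6400 ≡ 98; 80^4 ≡ 98² = 9604 ≡ 14; 80^8 ≡ 14² = 196 ≡ 59; 80^16 ≡ 59² = 3481 ≡ 56; 80^32 ≡ 56² = 3136 ≡ 122; 80^64 ≡ 122² = 14884 ≡ 88.
Since 68 = 64 + 4, 80^68 ≡ 88 · 14; multiplying out mod 137: 88·14 = 1232 ≡ 136. Thus 80^68 ≡ 136 ≡ −1 (mod 137).
By Euler's criterion 80 is a quadratic non-residue mod 137: no n satisfies n² ≡ 80 (mod 137).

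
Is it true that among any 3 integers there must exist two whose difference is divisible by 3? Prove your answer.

Try 3 consecutive integers, 14, 15, 16. Their remainders mod 3 are 2, 0, 1 — pairwise different, as any 3 ≤ 3 consecutive integers have distinct residues.
No two share a residue, so no pair has difference divisible by 3; the claim fails for this set.

No, the set {14, 15, 16} is a counterexample.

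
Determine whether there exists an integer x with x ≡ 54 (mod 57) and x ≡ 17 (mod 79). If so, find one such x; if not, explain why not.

The moduli 57 and 79 are coprime, so by the Chinese Remainder Theorem a unique solution modulo 4503 exists.
Any solution of the first congruence is x = 54 + 57t; substituting into the second, 57t ≡ 17 − 54 ≡ 42 (mod 79).
To invert 57 modulo 79: 79 = 1·57 + 22, 57 = 2·22 + 13, 22 = 1·13 + 9, 13 = 1·9 + 4, 9 = 2·4 + 1, 4 = 4·1 + 0, and unwinding, 1 = 9 − 2·4 = 9 − 2·(13 − 1·9) = −2·13 + 3·9 = −2·13 + 3·(22 − 1·13) = 3·22 − 5·13 = 3·22 − 5·(57 − 2·22) = −5·57 + 13·22 = −5·57 + 13·(79 − 1·57) = 13·79 − 18·57. Thus 57⁻¹ ≡ -18 ≡ 61 (mod 79).
Therefore t ≡ 61·42 = 2562 ≡ 34 (mod 79).
Taking t = 34 gives x = 54 + 57·34 = 1992.
Indeed 1992 ≡ 54 (mod 57) and 1992 ≡ 17 (mod 79).

x = 1992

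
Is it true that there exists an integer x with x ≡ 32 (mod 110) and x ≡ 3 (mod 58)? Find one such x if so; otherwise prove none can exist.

No such integer exists.

Reduce both congruences modulo 2, which divides 110 and 58: they say x ≡ 32 (mod 2) and x ≡ 3 (mod 2).
But 32 mod 2 = 0 while 3 mod 2 = 1, a contradiction.
Therefore no such x exists.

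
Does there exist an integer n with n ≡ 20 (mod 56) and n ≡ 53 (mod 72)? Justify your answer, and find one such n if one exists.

Both moduli are multiples of 8 = gcd(56, 72), so any solution would satisfy n ≡ 20 and n ≡ 53 modulo 8 simultaneously.
However 20 ≡ 4 and 53 ≡ 5 (mod 8), and 4 ≠ 5.
So no integer satisfies both congruences.

No, no such integer exists.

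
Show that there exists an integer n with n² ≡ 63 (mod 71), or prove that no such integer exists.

71 is prime, so by Euler's criterion 63 is a square mod 71 iff 63^((71−1)/2) = 63^35 ≡ 1 (mod 71).
Repeated squaring mod 71: 63^2 = 3969 ≡ 64; 63^4 ≡ 64² = 4096 ≡ 49; 63^8 ≡ 49² = 2401 ≡ 58; 63^16 ≡ 58² = 3364 ≡ 27; 63^32 ≡ 27² = 729 ≡ 19.
Since 35 = 32 + 2 + 1, 63^35 ≡ 19 · 64 · 63; multiplying out mod 71: 19·64 = 1216 ≡ 9, then 9·63 = 567 ≡ 70. Thus 63^35 ≡ 70 ≡ −1 (mod 71).
By Euler's criterion 63 is a quadratic non-residue mod 71: no n satisfies n² ≡ 63 (mod 71).

No, no such integer exists.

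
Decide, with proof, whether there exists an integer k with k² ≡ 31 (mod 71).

There is no such integer.

71 is prime, so by Euler's criterion 31 is a square mod 71 iff 31^((71−1)/2) = 31^35 ≡ 1 (mod 71).
Squaring successively (mod 71): 31^2 = 961 ≡ 38; 31^4 ≡ 38² = 1444 ≡ 24; 31^8 ≡ 24² = 576 ≡ 8; 31^16 ≡ 8² = 64 ≡ 64; 31^32 ≡ 64² = 4096 ≡ 49.
Since 35 = 32 + 2 + 1, 31^35 ≡ 49 · 38 · 31; multiplying out mod 71: 49·38 = 1862 ≡ 16, then 16·31 = 496 ≡ 70. Thus 31^35 ≡ 70 ≡ −1 (mod 71).
By Euler's criterion 31 is a quadratic non-residue mod 71: no k satisfies k² ≡ 31 (mod 71).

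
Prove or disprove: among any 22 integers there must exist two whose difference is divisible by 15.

Yes.

There are exactly 15 possible remainders on division by 15.
Placing 22 integers into 15 classes, some class receives at least two — say a and b.
Their difference a − b is then a multiple of 15.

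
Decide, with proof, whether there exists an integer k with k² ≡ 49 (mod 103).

k = 96

Take k = 96. Then 96² = 9216 = 89·103 + 49, so 96² ≡ 49 (mod 103).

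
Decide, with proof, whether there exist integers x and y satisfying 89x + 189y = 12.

89 and 189 are coprime, so 89x + 189y ranges over all of ℤ.
Run the Euclidean algorithm on 189 and 89: 189 = 2·89 + 11, 89 = 8·11 + 1, 11 = 11·1 + 0.
Working back up the chain: 1 = 89 − 8·11 = 89 − 8·(189 − 2·89) = −8·189 + 17·89. So 89·17 + 189·(-8) = 1.
Scaling by 12 gives the particular solution (x, y) = (204, -96).
Shifting by a multiple of (189, −89) keeps it a solution: x = 204 − 1·189 = 15, y = -96 + 1·89 = -7.
Indeed 89·15 + 189·(-7) = 1335 − 1323 = 12.

x = 15, y = -7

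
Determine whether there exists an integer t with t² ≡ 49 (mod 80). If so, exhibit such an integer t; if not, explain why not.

t = 73

Take t = 73. Then 73² = 5329 = 66·80 + 49, so 73² ≡ 49 (mod 80).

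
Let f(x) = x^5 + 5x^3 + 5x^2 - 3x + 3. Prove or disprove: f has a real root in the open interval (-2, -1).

f(-2) = -43 and f(-1) = 5, which have opposite signs.
Since f is a polynomial it is continuous on [-2, -1].
By the Intermediate Value Theorem, f takes the value 0 somewhere in the open interval.

Yes, f has a root in the interval.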